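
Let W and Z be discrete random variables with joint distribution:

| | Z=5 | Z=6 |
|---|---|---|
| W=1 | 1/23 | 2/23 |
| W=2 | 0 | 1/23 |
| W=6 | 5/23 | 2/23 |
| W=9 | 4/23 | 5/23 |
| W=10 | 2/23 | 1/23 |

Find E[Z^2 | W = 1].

P(W = 1) = 3/23.
Σ Z^2·P over the event = 25·(1/23) + 36·(2/23) = 97/23.
E[Z^2 | W = 1] = (97/23) / (3/23) = 97/3.

97/3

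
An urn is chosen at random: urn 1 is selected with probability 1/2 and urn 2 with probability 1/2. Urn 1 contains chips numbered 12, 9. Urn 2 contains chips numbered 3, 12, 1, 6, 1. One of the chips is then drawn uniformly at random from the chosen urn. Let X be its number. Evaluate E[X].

151/20

E[X | urn 1] = (12+9)/2 = 21/2.
E[X | urn 2] = (3+12+1+6+1)/5 = 23/5.
E[X] = (1/2)·(21/2) + (1/2)·(23/5) = 151/20.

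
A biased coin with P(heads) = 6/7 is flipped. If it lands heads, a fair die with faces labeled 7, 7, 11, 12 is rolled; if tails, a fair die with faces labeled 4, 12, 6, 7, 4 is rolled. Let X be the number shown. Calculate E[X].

621/70

E[X | heads] = (7+7+11+12)/4 = 37/4.
E[X | tails] = (4+12+6+7+4)/5 = 33/5.
By the law of total expectation,
E[X] = (6/7)·(37/4) + (1/7)·(33/5) = 621/70.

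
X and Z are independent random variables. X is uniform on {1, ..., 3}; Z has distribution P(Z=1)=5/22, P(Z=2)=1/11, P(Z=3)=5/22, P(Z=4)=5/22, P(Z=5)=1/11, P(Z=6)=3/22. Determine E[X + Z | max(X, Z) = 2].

29/9

P(max(X, Z) = 2) = 3/22.
Summing (X+Z)·P(x,y) over outcomes with max(X, Z) = 2 gives 29/66.
E[X + Z | max(X, Z) = 2] = (29/66) / (3/22) = 29/9.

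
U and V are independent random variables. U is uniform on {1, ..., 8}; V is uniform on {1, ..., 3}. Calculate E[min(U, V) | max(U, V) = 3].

9/5

Outcomes with max(U, V) = 3: (1,3), (2,3), (3,1), (3,2), (3,3), each with probability 1/24.
E[min(U, V) | max(U, V) = 3] = (1 + 2 + 1 + 2 + 3) / 5 = 9/5.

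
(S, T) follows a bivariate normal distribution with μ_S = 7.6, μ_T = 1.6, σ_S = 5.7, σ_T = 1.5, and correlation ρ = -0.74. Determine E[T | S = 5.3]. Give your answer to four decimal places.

2.0479

For a bivariate normal, E[T | S=x] = μ_T + ρ·(σ_T/σ_S)·(x − μ_S).
E[T | S=5.3] = 1.6 + (-0.74)·(1.5/5.7)·(5.3 − (7.6)) = 1.6 + (-0.19474)·(-2.3) = 2.0479.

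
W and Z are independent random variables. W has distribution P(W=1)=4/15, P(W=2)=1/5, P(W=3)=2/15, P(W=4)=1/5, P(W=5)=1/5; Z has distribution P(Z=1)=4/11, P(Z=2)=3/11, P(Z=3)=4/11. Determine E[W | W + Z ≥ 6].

273/62

P(W + Z ≥ 6) = 62/165.
Summing W·P(x,y) over outcomes with W + Z ≥ 6 gives 91/55.
E[W | W + Z ≥ 6] = (91/55) / (62/165) = 273/62.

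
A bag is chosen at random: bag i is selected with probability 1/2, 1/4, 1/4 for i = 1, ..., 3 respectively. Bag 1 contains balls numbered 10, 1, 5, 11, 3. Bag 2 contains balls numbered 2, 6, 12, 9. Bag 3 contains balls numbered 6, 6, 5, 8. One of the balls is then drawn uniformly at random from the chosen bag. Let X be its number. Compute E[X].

E[X | bag 1] = (10+1+5+11+3)/5 = 6.
E[X | bag 2] = (2+6+12+9)/4 = 29/4.
E[X | bag 3] = (6+6+5+8)/4 = 25/4.
By the law of total expectation,
E[X] = (1/2)·(6) + (1/4)·(29/4) + (1/4)·(25/4) = 51/8.

51/8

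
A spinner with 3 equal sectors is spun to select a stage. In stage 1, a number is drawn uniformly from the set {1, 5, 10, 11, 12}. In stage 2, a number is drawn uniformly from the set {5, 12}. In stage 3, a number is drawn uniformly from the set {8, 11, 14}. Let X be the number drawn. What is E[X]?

91/10

E[X | stage 1] = (1+5+10+11+12)/5 = 39/5.
E[X | stage 2] = (5+12)/2 = 17/2.
E[X | stage 3] = (8+11+14)/3 = 11.
By the law of total expectation,
E[X] = (1/3)·(39/5) + (1/3)·(17/2) + (1/3)·(11) = 91/10.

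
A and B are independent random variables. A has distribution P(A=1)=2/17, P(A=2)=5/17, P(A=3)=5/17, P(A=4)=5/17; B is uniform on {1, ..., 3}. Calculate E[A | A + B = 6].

P(A + B = 6) = 10/51.
Summing A·P(x,y) over outcomes with A + B = 6 gives 35/51.
E[A | A + B = 6] = (35/51) / (10/51) = 7/2.

7/2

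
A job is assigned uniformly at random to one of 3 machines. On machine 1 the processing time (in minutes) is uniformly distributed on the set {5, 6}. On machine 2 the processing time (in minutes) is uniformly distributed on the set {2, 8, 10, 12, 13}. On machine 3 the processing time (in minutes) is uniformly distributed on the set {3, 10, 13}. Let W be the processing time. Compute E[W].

139/18

E[W | machine 1] = (5+6)/2 = 11/2.
E[W | machine 2] = (2+8+10+12+13)/5 = 9.
E[W | machine 3] = (3+10+13)/3 = 26/3.
By the law of total expectation,
E[W] = (1/3)·(11/2) + (1/3)·(9) + (1/3)·(26/3) = 139/18.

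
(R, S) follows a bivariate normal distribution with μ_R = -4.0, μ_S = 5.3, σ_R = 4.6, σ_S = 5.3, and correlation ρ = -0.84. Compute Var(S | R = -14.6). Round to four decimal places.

The conditional variance in a bivariate normal is σ_S²(1 − ρ²), independent of x.
Var(S | R=-14.6) = (5.3)²·(1 − (-0.84)²) = 28.09·0.2944 = 8.2697.

8.2697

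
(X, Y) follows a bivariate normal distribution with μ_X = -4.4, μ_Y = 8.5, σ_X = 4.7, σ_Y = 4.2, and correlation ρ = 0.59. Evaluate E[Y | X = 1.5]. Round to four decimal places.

The regression of Y on X has slope ρ·σ_Y/σ_X and passes through (μ_X, μ_Y).
E[Y | X=1.5] = 8.5 + (0.59)·(4.2/4.7)·(1.5 − (-4.4)) = 8.5 + (0.52723)·(5.9) = 11.6107.

11.6107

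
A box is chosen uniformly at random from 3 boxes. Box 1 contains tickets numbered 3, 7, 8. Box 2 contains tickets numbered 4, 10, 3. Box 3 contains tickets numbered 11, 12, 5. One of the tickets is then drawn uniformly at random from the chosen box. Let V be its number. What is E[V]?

7

E[V | box 1] = (3+7+8)/3 = 6.
E[V | box 2] = (4+10+3)/3 = 17/3.
E[V | box 3] = (11+12+5)/3 = 28/3.
By the law of total expectation,
E[V] = (1/3)·(6) + (1/3)·(17/3) + (1/3)·(28/3) = 7.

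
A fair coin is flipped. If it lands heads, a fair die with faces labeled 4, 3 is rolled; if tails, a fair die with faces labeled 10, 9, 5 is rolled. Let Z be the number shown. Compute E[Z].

23/4

E[Z | heads] = (4+3)/2 = 7/2.
E[Z | tails] = (10+9+5)/3 = 8.
E[Z] = (1/2)·(7/2) + (1/2)·(8) = 23/4.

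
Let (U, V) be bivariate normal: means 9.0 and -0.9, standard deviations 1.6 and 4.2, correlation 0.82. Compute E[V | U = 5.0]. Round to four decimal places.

The regression of V on U has slope ρ·σ_V/σ_U and passes through (μ_U, μ_V).
E[V | U=5.0] = -0.9 + (0.82)·(4.2/1.6)·(5.0 − (9.0)) = -0.9 + (2.1525)·(-4) = -9.5100.

-9.5100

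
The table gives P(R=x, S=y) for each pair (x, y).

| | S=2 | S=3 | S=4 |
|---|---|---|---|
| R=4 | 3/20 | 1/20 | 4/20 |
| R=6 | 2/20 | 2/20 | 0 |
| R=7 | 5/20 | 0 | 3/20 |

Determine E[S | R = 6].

5/2

P(R = 6) = 1/5.
Σ S·P over the event = 2·(2/20) + 3·(2/20) = 1/2.
E[S | R = 6] = (1/2) / (1/5) = 5/2.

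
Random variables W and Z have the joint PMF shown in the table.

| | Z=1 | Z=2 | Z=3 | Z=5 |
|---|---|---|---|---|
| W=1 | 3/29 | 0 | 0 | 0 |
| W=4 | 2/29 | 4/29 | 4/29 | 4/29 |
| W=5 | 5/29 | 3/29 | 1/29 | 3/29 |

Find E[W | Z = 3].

21/5

P(Z = 3) = 5/29.
Σ W·P over the event = 4·(4/29) + 5·(1/29) = 21/29.
E[W | Z = 3] = (21/29) / (5/29) = 21/5.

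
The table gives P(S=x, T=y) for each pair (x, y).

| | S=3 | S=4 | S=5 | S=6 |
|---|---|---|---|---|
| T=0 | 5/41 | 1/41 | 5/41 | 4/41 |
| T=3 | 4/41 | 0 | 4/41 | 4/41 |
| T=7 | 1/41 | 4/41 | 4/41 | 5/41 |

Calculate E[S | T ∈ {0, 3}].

124/27

P(T ∈ {0, 3}) = 27/41.
Σ S·P over the event = 3·(5/41) + 3·(4/41) + 4·(1/41) + 5·(5/41) + 5·(4/41) + 6·(4/41) + 6·(4/41) = 124/41.
E[S | T ∈ {0, 3}] = (124/41) / (27/41) = 124/27.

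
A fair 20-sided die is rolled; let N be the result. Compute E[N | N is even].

Given N is even, N is equally likely to be any of {2, 4, 6, 8, 10, 12, 14, 16, 18, 20}.
E[N | N is even] = (2 + 4 + 6 + 8 + 10 + 12 + 14 + 16 + 18 + 20) / 10 = 11.

11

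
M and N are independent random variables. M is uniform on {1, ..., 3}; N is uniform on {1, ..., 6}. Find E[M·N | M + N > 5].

95/9

Outcomes with M + N > 5: (1,5), (1,6), (2,4), (2,5), (2,6), (3,3), (3,4), (3,5), (3,6), each with probability 1/18.
E[M·N | M + N > 5] = (5 + 6 + 8 + 10 + 12 + 9 + 12 + 15 + 18) / 9 = 95/9.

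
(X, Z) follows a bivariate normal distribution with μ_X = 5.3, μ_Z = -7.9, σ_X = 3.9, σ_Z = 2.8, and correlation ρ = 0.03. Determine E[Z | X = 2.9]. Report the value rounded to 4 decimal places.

The regression of Z on X has slope ρ·σ_Z/σ_X and passes through (μ_X, μ_Z).
E[Z | X=2.9] = -7.9 + (0.03)·(2.8/3.9)·(2.9 − (5.3)) = -7.9 + (0.021538)·(-2.4) = -7.9517.

-7.9517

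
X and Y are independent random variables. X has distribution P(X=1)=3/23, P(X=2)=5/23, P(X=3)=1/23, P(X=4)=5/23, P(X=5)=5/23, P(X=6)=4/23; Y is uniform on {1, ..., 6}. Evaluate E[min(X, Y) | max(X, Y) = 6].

P(max(X, Y) = 6) = 43/138.
Summing min(X,Y)·P(x,y) over outcomes with max(X, Y) = 6 gives 145/138.
E[min(X, Y) | max(X, Y) = 6] = (145/138) / (43/138) = 145/43.

145/43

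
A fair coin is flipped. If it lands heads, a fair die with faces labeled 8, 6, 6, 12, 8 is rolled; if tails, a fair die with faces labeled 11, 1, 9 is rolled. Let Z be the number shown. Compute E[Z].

E[Z | heads] = (8+6+6+12+8)/5 = 8.
E[Z | tails] = (11+1+9)/3 = 7.
E[Z] = (1/2)·(8) + (1/2)·(7) = 15/2.

15/2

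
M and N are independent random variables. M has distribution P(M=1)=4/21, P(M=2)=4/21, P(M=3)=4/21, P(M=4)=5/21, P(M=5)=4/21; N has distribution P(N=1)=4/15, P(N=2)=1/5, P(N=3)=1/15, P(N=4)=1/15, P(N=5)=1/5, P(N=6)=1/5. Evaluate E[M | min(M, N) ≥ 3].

P(min(M, N) ≥ 3) = 104/315.
Summing M·P(x,y) over outcomes with min(M, N) ≥ 3 gives 416/315.
E[M | min(M, N) ≥ 3] = (416/315) / (104/315) = 4.

4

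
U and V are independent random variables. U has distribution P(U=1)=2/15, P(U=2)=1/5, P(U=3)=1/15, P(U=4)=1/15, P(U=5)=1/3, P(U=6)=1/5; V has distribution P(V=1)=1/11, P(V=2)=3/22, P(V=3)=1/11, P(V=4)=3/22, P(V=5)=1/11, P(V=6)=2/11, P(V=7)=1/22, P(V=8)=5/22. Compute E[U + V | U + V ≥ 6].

1346/141

P(U + V ≥ 6) = 47/55.
Summing (U+V)·P(x,y) over outcomes with U + V ≥ 6 gives 1346/165.
E[U + V | U + V ≥ 6] = (1346/165) / (47/55) = 1346/141.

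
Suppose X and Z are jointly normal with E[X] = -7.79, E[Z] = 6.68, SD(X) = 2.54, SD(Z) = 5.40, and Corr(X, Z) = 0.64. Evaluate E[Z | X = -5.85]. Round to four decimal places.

9.3196

The regression of Z on X has slope ρ·σ_Z/σ_X and passes through (μ_X, μ_Z).
E[Z | X=-5.85] = 6.68 + (0.64)·(5.40/2.54)·(-5.85 − (-7.79)) = 6.68 + (1.3606)·(1.94) = 9.3196.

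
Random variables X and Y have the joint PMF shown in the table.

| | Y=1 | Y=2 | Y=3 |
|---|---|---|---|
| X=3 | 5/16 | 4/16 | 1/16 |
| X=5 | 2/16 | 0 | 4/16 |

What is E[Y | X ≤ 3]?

8/5

P(X ≤ 3) = 5/8.
Summing Y·P(X=x,Y=y) over the conditioning event gives 1.
E[Y | X ≤ 3] = (1) / (5/8) = 8/5.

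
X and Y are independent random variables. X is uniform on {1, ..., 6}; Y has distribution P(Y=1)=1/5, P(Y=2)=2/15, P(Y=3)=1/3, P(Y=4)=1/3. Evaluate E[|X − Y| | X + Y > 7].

16/9

P(X + Y > 7) = 3/10.
Summing |X−Y|·P(x,y) over outcomes with X + Y > 7 gives 8/15.
E[|X − Y| | X + Y > 7] = (8/15) / (3/10) = 16/9.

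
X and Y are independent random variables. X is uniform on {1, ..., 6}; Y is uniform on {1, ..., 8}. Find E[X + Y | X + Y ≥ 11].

Outcomes with X + Y ≥ 11: (3,8), (4,7), (4,8), (5,6), (5,7), (5,8), (6,5), (6,6), (6,7), (6,8), each with probability 1/48.
E[X + Y | X + Y ≥ 11] = (11 + 11 + 12 + 11 + 12 + 13 + 11 + 12 + 13 + 14) / 10 = 12.

12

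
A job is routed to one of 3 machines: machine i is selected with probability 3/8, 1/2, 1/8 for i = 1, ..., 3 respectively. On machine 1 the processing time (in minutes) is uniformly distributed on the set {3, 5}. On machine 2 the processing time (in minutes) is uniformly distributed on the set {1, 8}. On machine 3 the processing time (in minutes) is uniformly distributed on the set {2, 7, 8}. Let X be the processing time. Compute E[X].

E[X | machine 1] = (3+5)/2 = 4.
E[X | machine 2] = (1+8)/2 = 9/2.
E[X | machine 3] = (2+7+8)/3 = 17/3.
By the law of total expectation,
E[X] = (3/8)·(4) + (1/2)·(9/2) + (1/8)·(17/3) = 107/24.

107/24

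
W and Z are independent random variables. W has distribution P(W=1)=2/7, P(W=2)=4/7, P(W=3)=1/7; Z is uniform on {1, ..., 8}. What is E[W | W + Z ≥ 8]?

2

P(W + Z ≥ 8) = 5/14.
Summing W·P(x,y) over outcomes with W + Z ≥ 8 gives 5/7.
E[W | W + Z ≥ 8] = (5/7) / (5/14) = 2.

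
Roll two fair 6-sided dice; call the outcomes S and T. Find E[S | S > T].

14/3

P(S > T) = 5/12.
Summing S·P(x,y) over outcomes with S > T gives 35/18.
E[S | S > T] = (35/18) / (5/12) = 14/3.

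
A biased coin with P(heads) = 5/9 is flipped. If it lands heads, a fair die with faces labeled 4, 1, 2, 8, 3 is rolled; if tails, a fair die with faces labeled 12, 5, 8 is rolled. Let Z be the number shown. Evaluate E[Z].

E[Z | heads] = (4+1+2+8+3)/5 = 18/5.
E[Z | tails] = (12+5+8)/3 = 25/3.
By the law of total expectation,
E[Z] = (5/9)·(18/5) + (4/9)·(25/3) = 154/27.

154/27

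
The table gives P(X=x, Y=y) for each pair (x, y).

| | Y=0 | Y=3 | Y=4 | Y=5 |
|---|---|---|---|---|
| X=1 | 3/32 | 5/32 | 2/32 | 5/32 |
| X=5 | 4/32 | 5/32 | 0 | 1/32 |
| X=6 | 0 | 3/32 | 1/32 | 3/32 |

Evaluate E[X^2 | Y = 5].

P(Y = 5) = 9/32.
Summing X^2·P(X=x,Y=y) over the conditioning event gives 69/16.
E[X^2 | Y = 5] = (69/16) / (9/32) = 46/3.

46/3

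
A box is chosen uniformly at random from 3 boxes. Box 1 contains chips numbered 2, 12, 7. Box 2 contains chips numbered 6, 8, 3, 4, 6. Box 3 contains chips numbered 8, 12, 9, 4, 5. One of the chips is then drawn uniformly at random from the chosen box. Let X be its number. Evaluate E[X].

20/3

E[X | box 1] = (2+12+7)/3 = 7.
E[X | box 2] = (6+8+3+4+6)/5 = 27/5.
E[X | box 3] = (8+12+9+4+5)/5 = 38/5.
By the law of total expectation,
E[X] = (1/3)·(7) + (1/3)·(27/5) + (1/3)·(38/5) = 20/3.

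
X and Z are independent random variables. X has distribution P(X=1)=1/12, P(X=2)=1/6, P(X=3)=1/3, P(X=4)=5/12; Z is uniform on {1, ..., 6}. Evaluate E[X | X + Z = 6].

P(X + Z = 6) = 1/6.
Summing X·P(x,y) over outcomes with X + Z = 6 gives 37/72.
E[X | X + Z = 6] = (37/72) / (1/6) = 37/12.

37/12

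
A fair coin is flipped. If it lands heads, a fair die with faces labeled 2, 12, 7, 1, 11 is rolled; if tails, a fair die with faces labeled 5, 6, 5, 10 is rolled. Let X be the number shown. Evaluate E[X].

131/20

E[X | heads] = (2+12+7+1+11)/5 = 33/5.
E[X | tails] = (5+6+5+10)/4 = 13/2.
E[X] = (1/2)·(33/5) + (1/2)·(13/2) = 131/20.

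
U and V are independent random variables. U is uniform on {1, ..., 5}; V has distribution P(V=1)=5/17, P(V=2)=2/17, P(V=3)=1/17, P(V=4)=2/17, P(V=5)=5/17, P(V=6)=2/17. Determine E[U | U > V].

113/30

P(U > V) = 6/17.
Summing U·P(x,y) over outcomes with U > V gives 113/85.
E[U | U > V] = (113/85) / (6/17) = 113/30.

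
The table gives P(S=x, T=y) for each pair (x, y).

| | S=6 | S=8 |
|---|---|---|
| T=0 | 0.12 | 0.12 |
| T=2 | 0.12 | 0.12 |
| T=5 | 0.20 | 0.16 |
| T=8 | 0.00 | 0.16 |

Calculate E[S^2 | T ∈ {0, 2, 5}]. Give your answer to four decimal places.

49.3333

P(T ∈ {0, 2, 5}) = 0.84.
Σ S^2·P over the event = 36·(0.12) + 36·(0.12) + 36·(0.20) + 64·(0.12) + 64·(0.12) + 64·(0.16) = 41.44.
E[S^2 | T ∈ {0, 2, 5}] = (41.44) / (0.84) = 49.3333.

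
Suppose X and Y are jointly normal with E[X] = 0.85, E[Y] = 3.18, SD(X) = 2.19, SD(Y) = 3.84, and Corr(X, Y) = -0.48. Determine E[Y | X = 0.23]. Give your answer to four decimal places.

For a bivariate normal, E[Y | X=x] = μ_Y + ρ·(σ_Y/σ_X)·(x − μ_X).
E[Y | X=0.23] = 3.18 + (-0.48)·(3.84/2.19)·(0.23 − (0.85)) = 3.18 + (-0.84164)·(-0.62) = 3.7018.

3.7018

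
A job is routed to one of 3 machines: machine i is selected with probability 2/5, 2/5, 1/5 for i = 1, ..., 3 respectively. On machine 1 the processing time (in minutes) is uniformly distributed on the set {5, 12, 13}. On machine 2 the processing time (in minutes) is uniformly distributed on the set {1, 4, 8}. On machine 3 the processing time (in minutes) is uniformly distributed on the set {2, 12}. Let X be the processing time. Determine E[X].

E[X | machine 1] = (5+12+13)/3 = 10.
E[X | machine 2] = (1+4+8)/3 = 13/3.
E[X | machine 3] = (2+12)/2 = 7.
E[X] = (2/5)·(10) + (2/5)·(13/3) + (1/5)·(7) = 107/15.

107/15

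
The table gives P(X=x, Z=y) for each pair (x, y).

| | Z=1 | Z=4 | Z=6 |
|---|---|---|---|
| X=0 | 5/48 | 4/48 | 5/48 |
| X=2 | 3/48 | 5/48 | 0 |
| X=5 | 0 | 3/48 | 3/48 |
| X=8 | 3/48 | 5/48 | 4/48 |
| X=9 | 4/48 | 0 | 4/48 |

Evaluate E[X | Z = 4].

P(Z = 4) = 17/48.
Σ X·P over the event = 0·(4/48) + 2·(5/48) + 5·(3/48) + 8·(5/48) = 65/48.
E[X | Z = 4] = (65/48) / (17/48) = 65/17.

65/17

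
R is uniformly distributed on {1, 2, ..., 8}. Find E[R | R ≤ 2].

3/2

Given R ≤ 2, R is equally likely to be any of {1, 2}.
E[R | R ≤ 2] = (1 + 2) / 2 = 3/2.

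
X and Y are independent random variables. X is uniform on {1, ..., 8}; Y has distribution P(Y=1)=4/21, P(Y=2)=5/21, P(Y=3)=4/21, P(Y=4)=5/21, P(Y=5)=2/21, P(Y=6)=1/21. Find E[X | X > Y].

306/53

P(X > Y) = 53/84.
Summing X·P(x,y) over outcomes with X > Y gives 51/14.
E[X | X > Y] = (51/14) / (53/84) = 306/53.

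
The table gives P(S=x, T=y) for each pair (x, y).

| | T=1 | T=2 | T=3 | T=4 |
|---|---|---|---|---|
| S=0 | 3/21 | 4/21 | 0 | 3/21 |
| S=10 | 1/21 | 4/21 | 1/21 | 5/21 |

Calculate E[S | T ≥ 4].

25/4

P(T ≥ 4) = 8/21.
Summing S·P(S=x,T=y) over the conditioning event gives 50/21.
E[S | T ≥ 4] = (50/21) / (8/21) = 25/4.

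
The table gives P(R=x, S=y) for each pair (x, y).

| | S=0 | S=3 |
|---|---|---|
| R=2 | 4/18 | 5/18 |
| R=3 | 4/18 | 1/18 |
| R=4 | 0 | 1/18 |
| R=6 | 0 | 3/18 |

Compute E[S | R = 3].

P(R = 3) = 5/18.
Σ S·P over the event = 0·(4/18) + 3·(1/18) = 1/6.
E[S | R = 3] = (1/6) / (5/18) = 3/5.

3/5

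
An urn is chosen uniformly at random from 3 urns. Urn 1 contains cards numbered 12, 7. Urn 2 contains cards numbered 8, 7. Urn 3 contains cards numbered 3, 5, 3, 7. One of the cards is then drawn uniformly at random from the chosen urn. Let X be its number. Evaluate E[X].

43/6

E[X | urn 1] = (12+7)/2 = 19/2.
E[X | urn 2] = (8+7)/2 = 15/2.
E[X | urn 3] = (3+5+3+7)/4 = 9/2.
E[X] = (1/3)·(19/2) + (1/3)·(15/2) + (1/3)·(9/2) = 43/6.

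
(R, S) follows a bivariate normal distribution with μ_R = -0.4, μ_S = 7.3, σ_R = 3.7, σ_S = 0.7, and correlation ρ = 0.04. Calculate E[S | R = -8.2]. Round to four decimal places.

E[S | R=x] = μ_S + ρ(σ_S/σ_R)(x − μ_R) for jointly normal variables.
E[S | R=-8.2] = 7.3 + (0.04)·(0.7/3.7)·(-8.2 − (-0.4)) = 7.3 + (0.0075676)·(-7.8) = 7.2410.

7.2410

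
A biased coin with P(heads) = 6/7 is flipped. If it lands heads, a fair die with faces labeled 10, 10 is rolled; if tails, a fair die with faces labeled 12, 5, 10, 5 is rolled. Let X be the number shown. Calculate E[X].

E[X | heads] = (10+10)/2 = 10.
E[X | tails] = (12+5+10+5)/4 = 8.
E[X] = (6/7)·(10) + (1/7)·(8) = 68/7.

68/7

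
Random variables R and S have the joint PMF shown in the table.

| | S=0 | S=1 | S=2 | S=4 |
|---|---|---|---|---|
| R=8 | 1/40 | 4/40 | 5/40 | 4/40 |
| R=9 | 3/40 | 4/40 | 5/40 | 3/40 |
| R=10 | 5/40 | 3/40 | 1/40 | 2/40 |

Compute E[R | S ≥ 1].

272/31

P(S ≥ 1) = 31/40.
Summing R·P(R=x,S=y) over the conditioning event gives 34/5.
E[R | S ≥ 1] = (34/5) / (31/40) = 272/31.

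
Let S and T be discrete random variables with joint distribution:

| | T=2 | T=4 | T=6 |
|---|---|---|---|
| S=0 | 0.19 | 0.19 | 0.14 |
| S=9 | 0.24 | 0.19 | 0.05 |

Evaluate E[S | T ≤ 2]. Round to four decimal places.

P(T ≤ 2) = 0.43.
Σ S·P over the event = 0·(0.19) + 9·(0.24) = 2.16.
E[S | T ≤ 2] = (2.16) / (0.43) = 5.0233.

5.0233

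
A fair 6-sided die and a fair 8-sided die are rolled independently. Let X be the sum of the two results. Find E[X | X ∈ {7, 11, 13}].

P(X ∈ {7, 11, 13}) = 1/4.
Σ over the event: 7·1/8 + 11·1/12 + 13·1/24 = 7/3.
E[X | X ∈ {7, 11, 13}] = (7/3) / (1/4) = 28/3.

28/3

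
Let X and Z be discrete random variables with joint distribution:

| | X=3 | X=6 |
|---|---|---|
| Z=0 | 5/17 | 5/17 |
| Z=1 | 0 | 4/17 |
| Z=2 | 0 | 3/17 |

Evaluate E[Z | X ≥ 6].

5/6

P(X ≥ 6) = 12/17.
Σ Z·P over the event = 0·(5/17) + 1·(4/17) + 2·(3/17) = 10/17.
E[Z | X ≥ 6] = (10/17) / (12/17) = 5/6.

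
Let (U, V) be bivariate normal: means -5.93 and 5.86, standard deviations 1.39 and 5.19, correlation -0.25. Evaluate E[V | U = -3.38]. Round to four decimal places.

3.4797

The regression of V on U has slope ρ·σ_V/σ_U and passes through (μ_U, μ_V).
E[V | U=-3.38] = 5.86 + (-0.25)·(5.19/1.39)·(-3.38 − (-5.93)) = 5.86 + (-0.93345)·(2.55) = 3.4797.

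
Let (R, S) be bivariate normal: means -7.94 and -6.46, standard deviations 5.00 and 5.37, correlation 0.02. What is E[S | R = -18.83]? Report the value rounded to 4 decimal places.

-6.6939

The regression of S on R has slope ρ·σ_S/σ_R and passes through (μ_R, μ_S).
E[S | R=-18.83] = -6.46 + (0.02)·(5.37/5.00)·(-18.83 − (-7.94)) = -6.46 + (0.02148)·(-10.89) = -6.6939.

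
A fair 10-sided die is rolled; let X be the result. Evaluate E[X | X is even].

6

Given X is even, X is equally likely to be any of {2, 4, 6, 8, 10}.
E[X | X is even] = (2 + 4 + 6 + 8 + 10) / 5 = 6.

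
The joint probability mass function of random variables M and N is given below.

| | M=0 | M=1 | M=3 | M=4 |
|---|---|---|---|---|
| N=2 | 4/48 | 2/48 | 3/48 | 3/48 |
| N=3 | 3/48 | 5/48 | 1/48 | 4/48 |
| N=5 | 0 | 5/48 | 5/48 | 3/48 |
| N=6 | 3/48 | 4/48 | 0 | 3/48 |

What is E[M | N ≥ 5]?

48/23

P(N ≥ 5) = 23/48.
Σ M·P over the event = 0·(3/48) + 1·(5/48) + 1·(4/48) + 3·(5/48) + 4·(3/48) + 4·(3/48) = 1.
E[M | N ≥ 5] = (1) / (23/48) = 48/23.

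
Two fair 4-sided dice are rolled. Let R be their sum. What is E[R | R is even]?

5

P(R is even) = 1/2.
Σ over the event: 2·1/16 + 4·3/16 + 6·3/16 + 8·1/16 = 5/2.
E[R | R is even] = (5/2) / (1/2) = 5.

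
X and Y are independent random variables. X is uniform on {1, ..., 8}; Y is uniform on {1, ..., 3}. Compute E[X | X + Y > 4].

49/9

P(X + Y > 4) = 3/4.
Summing X·P(x,y) over outcomes with X + Y > 4 gives 49/12.
E[X | X + Y > 4] = (49/12) / (3/4) = 49/9.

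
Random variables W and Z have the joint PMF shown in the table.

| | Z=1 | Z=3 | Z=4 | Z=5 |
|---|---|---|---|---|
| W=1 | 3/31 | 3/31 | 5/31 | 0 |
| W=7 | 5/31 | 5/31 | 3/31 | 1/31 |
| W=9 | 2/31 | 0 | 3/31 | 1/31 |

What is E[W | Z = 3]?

P(Z = 3) = 8/31.
Σ W·P over the event = 1·(3/31) + 7·(5/31) = 38/31.
E[W | Z = 3] = (38/31) / (8/31) = 19/4.

19/4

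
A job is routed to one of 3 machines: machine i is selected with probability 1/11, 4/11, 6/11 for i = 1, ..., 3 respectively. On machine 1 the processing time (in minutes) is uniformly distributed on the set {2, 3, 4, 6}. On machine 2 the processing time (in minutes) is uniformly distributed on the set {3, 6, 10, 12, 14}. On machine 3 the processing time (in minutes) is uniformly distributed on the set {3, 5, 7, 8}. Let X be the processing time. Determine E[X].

E[X | machine 1] = (2+3+4+6)/4 = 15/4.
E[X | machine 2] = (3+6+10+12+14)/5 = 9.
E[X | machine 3] = (3+5+7+8)/4 = 23/4.
E[X] = (1/11)·(15/4) + (4/11)·(9) + (6/11)·(23/4) = 27/4.

27/4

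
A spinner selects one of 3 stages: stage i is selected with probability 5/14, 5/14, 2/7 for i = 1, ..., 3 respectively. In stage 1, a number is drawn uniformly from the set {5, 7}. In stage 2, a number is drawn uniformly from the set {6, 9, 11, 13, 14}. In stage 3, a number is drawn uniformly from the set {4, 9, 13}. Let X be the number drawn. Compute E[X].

353/42

E[X | stage 1] = (5+7)/2 = 6.
E[X | stage 2] = (6+9+11+13+14)/5 = 53/5.
E[X | stage 3] = (4+9+13)/3 = 26/3.
By the law of total expectation,
E[X] = (5/14)·(6) + (5/14)·(53/5) + (2/7)·(26/3) = 353/42.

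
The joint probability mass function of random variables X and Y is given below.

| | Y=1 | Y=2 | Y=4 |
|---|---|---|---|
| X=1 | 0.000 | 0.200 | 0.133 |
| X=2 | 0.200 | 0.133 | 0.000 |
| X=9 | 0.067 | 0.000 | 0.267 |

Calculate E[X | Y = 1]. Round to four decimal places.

P(Y = 1) = 0.267.
Σ X·P over the event = 2·(0.200) + 9·(0.067) = 1.003.
E[X | Y = 1] = (1.003) / (0.267) = 3.7566.

3.7566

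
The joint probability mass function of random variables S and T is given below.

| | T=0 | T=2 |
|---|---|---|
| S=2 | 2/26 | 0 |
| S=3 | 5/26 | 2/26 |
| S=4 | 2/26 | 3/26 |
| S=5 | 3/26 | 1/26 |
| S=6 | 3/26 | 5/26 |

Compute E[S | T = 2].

53/11

P(T = 2) = 11/26.
Σ S·P over the event = 3·(2/26) + 4·(3/26) + 5·(1/26) + 6·(5/26) = 53/26.
E[S | T = 2] = (53/26) / (11/26) = 53/11.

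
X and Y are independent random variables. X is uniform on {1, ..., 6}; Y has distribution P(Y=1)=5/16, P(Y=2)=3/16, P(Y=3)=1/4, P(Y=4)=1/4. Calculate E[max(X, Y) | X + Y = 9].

P(X + Y = 9) = 1/12.
Summing max(X,Y)·P(x,y) over outcomes with X + Y = 9 gives 11/24.
E[max(X, Y) | X + Y = 9] = (11/24) / (1/12) = 11/2.

11/2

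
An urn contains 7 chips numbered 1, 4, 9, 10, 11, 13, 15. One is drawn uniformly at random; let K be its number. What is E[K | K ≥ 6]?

P(K ≥ 6) = 5/7.
Σ over the event: 9·1/7 + 10·1/7 + 11·1/7 + 13·1/7 + 15·1/7 = 58/7.
E[K | K ≥ 6] = (58/7) / (5/7) = 58/5.

58/5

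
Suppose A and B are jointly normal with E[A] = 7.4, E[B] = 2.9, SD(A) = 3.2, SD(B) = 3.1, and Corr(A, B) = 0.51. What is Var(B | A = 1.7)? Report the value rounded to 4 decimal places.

7.1104

Var(B | A=x) = (1 − ρ²)·σ_B².
Var(B | A=1.7) = (3.1)²·(1 − (0.51)²) = 9.61·0.7399 = 7.1104.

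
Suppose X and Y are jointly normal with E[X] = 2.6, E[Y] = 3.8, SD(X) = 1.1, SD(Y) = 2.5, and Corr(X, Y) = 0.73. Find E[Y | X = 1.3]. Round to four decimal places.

For a bivariate normal, E[Y | X=x] = μ_Y + ρ·(σ_Y/σ_X)·(x − μ_X).
E[Y | X=1.3] = 3.8 + (0.73)·(2.5/1.1)·(1.3 − (2.6)) = 3.8 + (1.6591)·(-1.3) = 1.6432.

1.6432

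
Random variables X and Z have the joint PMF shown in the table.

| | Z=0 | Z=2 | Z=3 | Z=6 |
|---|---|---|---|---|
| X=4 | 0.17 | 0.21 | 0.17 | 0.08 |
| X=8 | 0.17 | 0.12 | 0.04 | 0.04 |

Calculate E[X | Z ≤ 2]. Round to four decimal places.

5.7313

P(Z ≤ 2) = 0.67.
Σ X·P over the event = 4·(0.17) + 4·(0.21) + 8·(0.17) + 8·(0.12) = 3.84.
E[X | Z ≤ 2] = (3.84) / (0.67) = 5.7313.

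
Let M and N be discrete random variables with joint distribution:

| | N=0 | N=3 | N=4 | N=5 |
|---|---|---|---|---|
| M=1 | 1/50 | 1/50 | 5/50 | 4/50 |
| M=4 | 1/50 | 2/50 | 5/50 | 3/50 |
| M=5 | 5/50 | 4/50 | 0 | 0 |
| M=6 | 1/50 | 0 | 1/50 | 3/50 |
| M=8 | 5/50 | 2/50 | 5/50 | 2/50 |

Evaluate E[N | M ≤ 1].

P(M ≤ 1) = 11/50.
Σ N·P over the event = 0·(1/50) + 3·(1/50) + 4·(5/50) + 5·(4/50) = 43/50.
E[N | M ≤ 1] = (43/50) / (11/50) = 43/11.

43/11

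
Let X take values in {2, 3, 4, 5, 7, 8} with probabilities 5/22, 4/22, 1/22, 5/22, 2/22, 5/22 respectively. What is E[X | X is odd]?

P(X is odd) = 1/2.
Σ over the event: 3·2/11 + 5·5/22 + 7·1/11 = 51/22.
E[X | X is odd] = (51/22) / (1/2) = 51/11.

51/11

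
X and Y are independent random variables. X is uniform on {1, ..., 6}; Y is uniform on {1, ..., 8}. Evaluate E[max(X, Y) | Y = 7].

7

Outcomes with Y = 7: (1,7), (2,7), (3,7), (4,7), (5,7), (6,7), each with probability 1/48.
E[max(X, Y) | Y = 7] = (7 + 7 + 7 + 7 + 7 + 7) / 6 = 7.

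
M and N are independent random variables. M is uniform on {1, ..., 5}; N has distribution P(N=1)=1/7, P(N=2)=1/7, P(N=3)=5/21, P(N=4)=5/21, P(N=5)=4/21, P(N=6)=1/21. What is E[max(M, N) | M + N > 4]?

P(M + N > 4) = 17/21.
Summing max(M,N)·P(x,y) over outcomes with M + N > 4 gives 373/105.
E[max(M, N) | M + N > 4] = (373/105) / (17/21) = 373/85.

373/85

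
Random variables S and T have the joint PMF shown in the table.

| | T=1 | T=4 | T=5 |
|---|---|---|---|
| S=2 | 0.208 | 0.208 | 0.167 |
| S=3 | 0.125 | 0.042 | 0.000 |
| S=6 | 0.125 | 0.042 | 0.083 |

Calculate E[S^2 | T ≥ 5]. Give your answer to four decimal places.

14.6240

P(T ≥ 5) = 0.250.
Σ S^2·P over the event = 4·(0.167) + 36·(0.083) = 3.656.
E[S^2 | T ≥ 5] = (3.656) / (0.250) = 14.6240.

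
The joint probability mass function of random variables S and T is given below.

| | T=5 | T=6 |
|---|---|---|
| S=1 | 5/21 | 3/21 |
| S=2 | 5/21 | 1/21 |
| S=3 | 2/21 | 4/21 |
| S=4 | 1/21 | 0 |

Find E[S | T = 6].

P(T = 6) = 8/21.
Σ S·P over the event = 1·(3/21) + 2·(1/21) + 3·(4/21) = 17/21.
E[S | T = 6] = (17/21) / (8/21) = 17/8.

17/8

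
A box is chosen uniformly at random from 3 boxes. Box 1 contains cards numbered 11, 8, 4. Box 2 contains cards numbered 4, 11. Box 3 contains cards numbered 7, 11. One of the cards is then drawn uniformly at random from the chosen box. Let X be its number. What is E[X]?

145/18

E[X | box 1] = (11+8+4)/3 = 23/3.
E[X | box 2] = (4+11)/2 = 15/2.
E[X | box 3] = (7+11)/2 = 9.
By the law of total expectation,
E[X] = (1/3)·(23/3) + (1/3)·(15/2) + (1/3)·(9) = 145/18.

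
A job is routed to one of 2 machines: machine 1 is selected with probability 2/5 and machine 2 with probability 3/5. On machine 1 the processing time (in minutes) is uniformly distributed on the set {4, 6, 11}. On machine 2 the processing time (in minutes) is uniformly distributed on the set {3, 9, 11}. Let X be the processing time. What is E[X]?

E[X | machine 1] = (4+6+11)/3 = 7.
E[X | machine 2] = (3+9+11)/3 = 23/3.
By the law of total expectation,
E[X] = (2/5)·(7) + (3/5)·(23/3) = 37/5.

37/5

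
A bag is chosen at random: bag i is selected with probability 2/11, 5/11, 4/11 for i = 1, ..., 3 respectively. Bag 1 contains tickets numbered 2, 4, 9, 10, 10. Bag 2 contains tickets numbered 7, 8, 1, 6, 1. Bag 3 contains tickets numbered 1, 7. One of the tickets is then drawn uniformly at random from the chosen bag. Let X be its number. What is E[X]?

E[X | bag 1] = (2+4+9+10+10)/5 = 7.
E[X | bag 2] = (7+8+1+6+1)/5 = 23/5.
E[X | bag 3] = (1+7)/2 = 4.
By the law of total expectation,
E[X] = (2/11)·(7) + (5/11)·(23/5) + (4/11)·(4) = 53/11.

53/11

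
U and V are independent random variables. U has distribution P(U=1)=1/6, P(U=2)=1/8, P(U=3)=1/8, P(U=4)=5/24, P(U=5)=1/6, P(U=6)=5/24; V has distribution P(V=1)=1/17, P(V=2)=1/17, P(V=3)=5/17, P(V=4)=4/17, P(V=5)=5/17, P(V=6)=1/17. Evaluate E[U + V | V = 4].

P(V = 4) = 4/17.
Summing (U+V)·P(x,y) over outcomes with V = 4 gives 185/102.
E[U + V | V = 4] = (185/102) / (4/17) = 185/24.

185/24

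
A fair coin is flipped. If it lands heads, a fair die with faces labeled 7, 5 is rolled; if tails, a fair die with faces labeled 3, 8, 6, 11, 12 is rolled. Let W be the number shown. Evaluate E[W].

E[W | heads] = (7+5)/2 = 6.
E[W | tails] = (3+8+6+11+12)/5 = 8.
By the law of total expectation,
E[W] = (1/2)·(6) + (1/2)·(8) = 7.

7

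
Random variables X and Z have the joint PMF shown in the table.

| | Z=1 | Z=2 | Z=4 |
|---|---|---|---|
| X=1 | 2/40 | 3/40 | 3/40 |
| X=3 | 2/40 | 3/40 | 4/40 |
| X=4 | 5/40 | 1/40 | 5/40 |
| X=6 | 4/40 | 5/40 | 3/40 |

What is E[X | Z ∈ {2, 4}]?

P(Z ∈ {2, 4}) = 27/40.
Summing X·P(X=x,Z=y) over the conditioning event gives 99/40.
E[X | Z ∈ {2, 4}] = (99/40) / (27/40) = 11/3.

11/3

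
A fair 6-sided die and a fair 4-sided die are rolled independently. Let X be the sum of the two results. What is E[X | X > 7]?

26/3

P(X > 7) = 1/4.
Σ over the event: 8·1/8 + 9·1/12 + 10·1/24 = 13/6.
E[X | X > 7] = (13/6) / (1/4) = 26/3.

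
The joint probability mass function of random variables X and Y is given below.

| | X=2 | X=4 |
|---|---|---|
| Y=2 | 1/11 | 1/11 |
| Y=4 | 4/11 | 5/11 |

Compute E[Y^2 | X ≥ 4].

14

P(X ≥ 4) = 6/11.
Summing Y^2·P(X=x,Y=y) over the conditioning event gives 84/11.
E[Y^2 | X ≥ 4] = (84/11) / (6/11) = 14.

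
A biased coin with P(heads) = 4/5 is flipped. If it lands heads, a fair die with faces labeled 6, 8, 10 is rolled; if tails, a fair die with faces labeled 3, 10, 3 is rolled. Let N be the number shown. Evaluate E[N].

112/15

E[N | heads] = (6+8+10)/3 = 8.
E[N | tails] = (3+10+3)/3 = 16/3.
By the law of total expectation,
E[N] = (4/5)·(8) + (1/5)·(16/3) = 112/15.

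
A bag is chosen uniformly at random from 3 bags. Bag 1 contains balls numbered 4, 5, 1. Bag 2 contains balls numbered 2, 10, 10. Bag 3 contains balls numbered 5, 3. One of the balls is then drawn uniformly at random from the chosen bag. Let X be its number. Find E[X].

E[X | bag 1] = (4+5+1)/3 = 10/3.
E[X | bag 2] = (2+10+10)/3 = 22/3.
E[X | bag 3] = (5+3)/2 = 4.
By the law of total expectation,
E[X] = (1/3)·(10/3) + (1/3)·(22/3) + (1/3)·(4) = 44/9.

44/9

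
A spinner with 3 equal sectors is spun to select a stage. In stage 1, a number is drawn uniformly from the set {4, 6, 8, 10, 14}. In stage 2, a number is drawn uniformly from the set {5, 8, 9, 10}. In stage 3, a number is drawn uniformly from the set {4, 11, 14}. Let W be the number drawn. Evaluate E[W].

391/45

E[W | stage 1] = (4+6+8+10+14)/5 = 42/5.
E[W | stage 2] = (5+8+9+10)/4 = 8.
E[W | stage 3] = (4+11+14)/3 = 29/3.
E[W] = (1/3)·(42/5) + (1/3)·(8) + (1/3)·(29/3) = 391/45.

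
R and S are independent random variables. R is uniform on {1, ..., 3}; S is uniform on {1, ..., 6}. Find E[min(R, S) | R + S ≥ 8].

Outcomes with R + S ≥ 8: (2,6), (3,5), (3,6), each with probability 1/18.
E[min(R, S) | R + S ≥ 8] = (2 + 3 + 3) / 3 = 8/3.

8/3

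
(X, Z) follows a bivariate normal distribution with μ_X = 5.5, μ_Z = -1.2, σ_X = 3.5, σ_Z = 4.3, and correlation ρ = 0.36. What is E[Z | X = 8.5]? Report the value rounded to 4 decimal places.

For a bivariate normal, E[Z | X=x] = μ_Z + ρ·(σ_Z/σ_X)·(x − μ_X).
E[Z | X=8.5] = -1.2 + (0.36)·(4.3/3.5)·(8.5 − (5.5)) = -1.2 + (0.44229)·(3) = 0.1269.

0.1269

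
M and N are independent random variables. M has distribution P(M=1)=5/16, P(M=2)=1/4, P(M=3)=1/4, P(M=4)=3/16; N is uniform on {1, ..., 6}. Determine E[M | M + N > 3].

102/41

P(M + N > 3) = 41/48.
Summing M·P(x,y) over outcomes with M + N > 3 gives 17/8.
E[M | M + N > 3] = (17/8) / (41/48) = 102/41.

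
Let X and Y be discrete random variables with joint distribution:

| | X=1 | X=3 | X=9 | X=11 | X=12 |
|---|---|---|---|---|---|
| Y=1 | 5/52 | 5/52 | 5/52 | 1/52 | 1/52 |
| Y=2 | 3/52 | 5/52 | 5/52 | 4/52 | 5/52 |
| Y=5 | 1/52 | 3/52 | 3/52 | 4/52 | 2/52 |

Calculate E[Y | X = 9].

30/13

P(X = 9) = 1/4.
Σ Y·P over the event = 1·(5/52) + 2·(5/52) + 5·(3/52) = 15/26.
E[Y | X = 9] = (15/26) / (1/4) = 30/13.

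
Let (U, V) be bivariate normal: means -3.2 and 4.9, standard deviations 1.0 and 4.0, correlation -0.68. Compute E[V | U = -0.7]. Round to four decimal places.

-1.9000

For a bivariate normal, E[V | U=x] = μ_V + ρ·(σ_V/σ_U)·(x − μ_U).
E[V | U=-0.7] = 4.9 + (-0.68)·(4.0/1.0)·(-0.7 − (-3.2)) = 4.9 + (-2.72)·(2.5) = -1.9000.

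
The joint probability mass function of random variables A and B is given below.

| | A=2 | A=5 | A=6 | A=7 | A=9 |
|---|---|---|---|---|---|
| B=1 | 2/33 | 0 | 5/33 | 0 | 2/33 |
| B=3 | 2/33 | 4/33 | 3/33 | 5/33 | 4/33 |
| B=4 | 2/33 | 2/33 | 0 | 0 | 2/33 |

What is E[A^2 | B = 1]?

P(B = 1) = 3/11.
Σ A^2·P over the event = 4·(2/33) + 36·(5/33) + 81·(2/33) = 350/33.
E[A^2 | B = 1] = (350/33) / (3/11) = 350/9.

350/9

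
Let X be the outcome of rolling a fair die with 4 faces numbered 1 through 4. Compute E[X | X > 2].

7/2

Given X > 2, X is equally likely to be any of {3, 4}.
E[X | X > 2] = (3 + 4) / 2 = 7/2.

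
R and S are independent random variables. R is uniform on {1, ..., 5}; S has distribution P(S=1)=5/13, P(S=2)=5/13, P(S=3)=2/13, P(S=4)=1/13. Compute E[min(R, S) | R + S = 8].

10/3

P(R + S = 8) = 3/65.
Summing min(R,S)·P(x,y) over outcomes with R + S = 8 gives 2/13.
E[min(R, S) | R + S = 8] = (2/13) / (3/65) = 10/3.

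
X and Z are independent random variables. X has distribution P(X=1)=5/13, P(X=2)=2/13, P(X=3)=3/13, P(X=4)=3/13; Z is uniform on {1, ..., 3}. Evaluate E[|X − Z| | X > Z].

P(X > Z) = 17/39.
Summing |X−Z|·P(x,y) over outcomes with X > Z gives 29/39.
E[|X − Z| | X > Z] = (29/39) / (17/39) = 29/17.

29/17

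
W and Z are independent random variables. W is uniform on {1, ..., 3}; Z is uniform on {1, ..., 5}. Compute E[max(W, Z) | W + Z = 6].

P(W + Z = 6) = 1/5.
Summing max(W,Z)·P(x,y) over outcomes with W + Z = 6 gives 4/5.
E[max(W, Z) | W + Z = 6] = (4/5) / (1/5) = 4.

4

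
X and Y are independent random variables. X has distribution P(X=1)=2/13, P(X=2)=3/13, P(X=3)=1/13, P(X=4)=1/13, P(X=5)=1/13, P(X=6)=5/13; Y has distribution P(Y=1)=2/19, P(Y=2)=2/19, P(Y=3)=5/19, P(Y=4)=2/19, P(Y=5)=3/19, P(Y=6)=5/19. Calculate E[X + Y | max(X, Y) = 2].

27/8

P(max(X, Y) = 2) = 16/247.
Summing (X+Y)·P(x,y) over outcomes with max(X, Y) = 2 gives 54/247.
E[X + Y | max(X, Y) = 2] = (54/247) / (16/247) = 27/8.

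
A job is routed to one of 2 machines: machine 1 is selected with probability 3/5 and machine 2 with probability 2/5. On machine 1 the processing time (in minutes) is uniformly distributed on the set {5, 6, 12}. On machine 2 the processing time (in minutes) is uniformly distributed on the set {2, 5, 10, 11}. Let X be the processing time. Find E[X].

37/5

E[X | machine 1] = (5+6+12)/3 = 23/3.
E[X | machine 2] = (2+5+10+11)/4 = 7.
E[X] = (3/5)·(23/3) + (2/5)·(7) = 37/5.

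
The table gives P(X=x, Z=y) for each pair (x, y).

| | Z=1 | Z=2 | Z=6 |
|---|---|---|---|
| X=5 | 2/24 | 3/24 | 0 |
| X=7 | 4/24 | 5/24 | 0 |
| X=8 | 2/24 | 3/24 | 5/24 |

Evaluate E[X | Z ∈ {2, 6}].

P(Z ∈ {2, 6}) = 2/3.
Σ X·P over the event = 5·(3/24) + 7·(5/24) + 8·(3/24) + 8·(5/24) = 19/4.
E[X | Z ∈ {2, 6}] = (19/4) / (2/3) = 57/8.

57/8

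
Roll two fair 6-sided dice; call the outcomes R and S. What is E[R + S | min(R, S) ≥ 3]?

9

P(min(R, S) ≥ 3) = 4/9.
Summing (R+S)·P(x,y) over outcomes with min(R, S) ≥ 3 gives 4.
E[R + S | min(R, S) ≥ 3] = (4) / (4/9) = 9.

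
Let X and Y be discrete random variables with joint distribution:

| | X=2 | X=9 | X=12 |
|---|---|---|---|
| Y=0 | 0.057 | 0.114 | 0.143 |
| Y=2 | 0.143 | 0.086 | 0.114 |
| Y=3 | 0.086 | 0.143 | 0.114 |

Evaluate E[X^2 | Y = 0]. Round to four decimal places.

95.7134

P(Y = 0) = 0.314.
Summing X^2·P(X=x,Y=y) over the conditioning event gives 30.054.
E[X^2 | Y = 0] = (30.054) / (0.314) = 95.7134.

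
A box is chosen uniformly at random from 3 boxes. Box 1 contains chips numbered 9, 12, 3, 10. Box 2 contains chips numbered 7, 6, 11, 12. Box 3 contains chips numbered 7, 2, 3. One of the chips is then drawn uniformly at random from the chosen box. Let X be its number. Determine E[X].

43/6

E[X | box 1] = (9+12+3+10)/4 = 17/2.
E[X | box 2] = (7+6+11+12)/4 = 9.
E[X | box 3] = (7+2+3)/3 = 4.
E[X] = (1/3)·(17/2) + (1/3)·(9) + (1/3)·(4) = 43/6.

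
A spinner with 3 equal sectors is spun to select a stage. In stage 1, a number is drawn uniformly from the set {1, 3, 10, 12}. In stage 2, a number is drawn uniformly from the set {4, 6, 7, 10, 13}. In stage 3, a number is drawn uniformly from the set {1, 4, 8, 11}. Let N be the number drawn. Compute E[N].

E[N | stage 1] = (1+3+10+12)/4 = 13/2.
E[N | stage 2] = (4+6+7+10+13)/5 = 8.
E[N | stage 3] = (1+4+8+11)/4 = 6.
By the law of total expectation,
E[N] = (1/3)·(13/2) + (1/3)·(8) + (1/3)·(6) = 41/6.

41/6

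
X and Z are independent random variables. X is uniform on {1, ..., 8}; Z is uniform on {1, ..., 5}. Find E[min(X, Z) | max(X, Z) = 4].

16/7

Outcomes with max(X, Z) = 4: (1,4), (2,4), (3,4), (4,1), (4,2), (4,3), (4,4), each with probability 1/40.
E[min(X, Z) | max(X, Z) = 4] = (1 + 2 + 3 + 1 + 2 + 3 + 4) / 7 = 16/7.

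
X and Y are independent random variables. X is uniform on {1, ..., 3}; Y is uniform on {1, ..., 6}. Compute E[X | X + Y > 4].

P(X + Y > 4) = 2/3.
Summing X·P(x,y) over outcomes with X + Y > 4 gives 13/9.
E[X | X + Y > 4] = (13/9) / (2/3) = 13/6.

13/6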